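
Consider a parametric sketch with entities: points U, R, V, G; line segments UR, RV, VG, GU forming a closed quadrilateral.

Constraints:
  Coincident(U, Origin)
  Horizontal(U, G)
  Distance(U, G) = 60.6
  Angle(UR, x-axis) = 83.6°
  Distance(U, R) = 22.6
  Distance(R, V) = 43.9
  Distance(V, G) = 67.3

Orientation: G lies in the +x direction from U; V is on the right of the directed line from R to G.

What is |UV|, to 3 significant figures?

21.3

Checks: |RV| = 43.90 ✓; |VG| = 67.30 ✓.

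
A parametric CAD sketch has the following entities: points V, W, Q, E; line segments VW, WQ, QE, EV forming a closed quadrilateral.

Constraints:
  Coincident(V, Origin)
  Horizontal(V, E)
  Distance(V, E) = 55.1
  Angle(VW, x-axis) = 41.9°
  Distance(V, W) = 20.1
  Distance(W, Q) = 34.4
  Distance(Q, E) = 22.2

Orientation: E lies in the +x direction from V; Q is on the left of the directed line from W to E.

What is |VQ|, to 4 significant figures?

52.90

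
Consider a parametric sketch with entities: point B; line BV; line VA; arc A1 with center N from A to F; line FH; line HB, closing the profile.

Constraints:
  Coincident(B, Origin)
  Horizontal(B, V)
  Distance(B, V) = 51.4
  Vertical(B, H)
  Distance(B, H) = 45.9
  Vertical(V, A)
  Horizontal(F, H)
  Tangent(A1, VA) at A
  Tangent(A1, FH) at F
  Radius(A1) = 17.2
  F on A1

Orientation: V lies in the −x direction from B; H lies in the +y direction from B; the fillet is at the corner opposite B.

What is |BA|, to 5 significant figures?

58.870

B is at the origin; BV is horizontal with |BV| = 51.4 and V on the −x side, so V = (-51.400, 0.0000). BH is vertical with |BH| = 45.9 and H on the +y side, so H = (0.0000, 45.900). The virtual corner opposite B is at (-51.400, 45.900). Since A1 is tangent to VA there, NA ⟂ VA and the tangent condition forces NF to be normal to FH, with radius 17.2, so the center N sits 17.2 in from both sides at N = (-34.200, 28.700). That places the tangent points at A = (-51.400, 28.700) on VA and F = (-34.200, 45.900) on FH. Then |BA| = |A − B| = 58.870.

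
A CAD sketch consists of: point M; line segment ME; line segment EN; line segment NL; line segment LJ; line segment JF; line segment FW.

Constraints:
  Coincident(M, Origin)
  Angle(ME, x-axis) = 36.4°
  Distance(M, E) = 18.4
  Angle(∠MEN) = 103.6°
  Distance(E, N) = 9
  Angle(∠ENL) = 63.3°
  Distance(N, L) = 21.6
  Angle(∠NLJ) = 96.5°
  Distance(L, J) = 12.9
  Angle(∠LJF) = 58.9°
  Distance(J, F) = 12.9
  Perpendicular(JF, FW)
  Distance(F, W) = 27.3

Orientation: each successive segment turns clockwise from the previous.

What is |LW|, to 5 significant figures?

17.410

∠LJF = 58.9° gives JF at -1.3000° from the x-axis; with |JF| = 12.9, F = (8.3517, 7.4915). The perpendicularity gives FW at right angles to JF, so FW runs at -91.300°; with |FW| = 27.3, W = (7.7324, -19.801). Then |LW| = |W − L| = 17.410.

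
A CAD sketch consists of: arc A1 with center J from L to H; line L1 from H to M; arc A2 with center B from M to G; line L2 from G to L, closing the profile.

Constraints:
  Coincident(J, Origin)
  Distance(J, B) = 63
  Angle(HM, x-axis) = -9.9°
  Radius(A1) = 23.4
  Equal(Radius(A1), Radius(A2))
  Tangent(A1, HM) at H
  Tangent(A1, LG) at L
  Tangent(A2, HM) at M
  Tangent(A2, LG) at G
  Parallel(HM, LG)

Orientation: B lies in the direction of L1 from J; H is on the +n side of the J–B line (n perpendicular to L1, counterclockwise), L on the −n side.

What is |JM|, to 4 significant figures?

67.21

The slot axis is L1's direction at -9.9°, so u = (cos -9.9°, sin -9.9°) = (0.9851, -0.1719) and n = (−sin -9.9°, cos -9.9°) = (0.1719, 0.9851). J is at the origin and B lies 63.0 along u from J, so B = 63.0·u = (62.06, -10.83). Tangency of A1 to both parallel lines with radius 23.4 puts H and L at J ± 23.4·n: H = (4.023, 23.05), L = (-4.023, -23.05). Equal radii place M and G the same way about B: M = B + 23.4·n = (66.09, 12.22), G = B − 23.4·n = (58.04, -33.88). Then |JM| = |M − J| = 67.21.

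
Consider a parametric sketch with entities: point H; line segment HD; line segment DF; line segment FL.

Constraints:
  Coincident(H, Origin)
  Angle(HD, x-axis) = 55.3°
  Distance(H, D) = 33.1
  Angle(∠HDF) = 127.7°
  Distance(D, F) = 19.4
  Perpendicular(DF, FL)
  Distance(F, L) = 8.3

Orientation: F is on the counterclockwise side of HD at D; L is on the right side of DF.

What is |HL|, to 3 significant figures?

52.5

H is at the origin; HD runs at 55.3° with length 33.1, so D = 33.1·(cos 55.3°, sin 55.3°) = (18.8, 27.2). ∠HDF = 127.7°, so DF runs at 55.3° + (180° − 127.7°) = 108° from the x-axis; with |DF| = 19.4, F = D + 19.4·(cos 108°, sin 108°) = (13.0, 45.7). DF ⟂ FL; with |FL| = 8.3 on the right of DF, L = F + 8.3·(0.953, 0.302) = (20.9, 48.2). Then |HL| = |L − H| = 52.5.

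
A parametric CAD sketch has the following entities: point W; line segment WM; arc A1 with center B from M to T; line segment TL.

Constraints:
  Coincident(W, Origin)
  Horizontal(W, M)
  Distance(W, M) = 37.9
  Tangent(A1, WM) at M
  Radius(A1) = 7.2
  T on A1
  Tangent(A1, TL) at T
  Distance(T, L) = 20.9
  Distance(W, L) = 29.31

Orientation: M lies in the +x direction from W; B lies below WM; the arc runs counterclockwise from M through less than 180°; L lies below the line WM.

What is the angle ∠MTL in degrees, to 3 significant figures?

151°

Checks: ∠(BM, MW) = 90.00° ✓; |BT| = 7.200 ✓; ∠(BT, TL) = 90.00° ✓; |TL| = 20.90 ✓; |WL| = 29.31 ✓.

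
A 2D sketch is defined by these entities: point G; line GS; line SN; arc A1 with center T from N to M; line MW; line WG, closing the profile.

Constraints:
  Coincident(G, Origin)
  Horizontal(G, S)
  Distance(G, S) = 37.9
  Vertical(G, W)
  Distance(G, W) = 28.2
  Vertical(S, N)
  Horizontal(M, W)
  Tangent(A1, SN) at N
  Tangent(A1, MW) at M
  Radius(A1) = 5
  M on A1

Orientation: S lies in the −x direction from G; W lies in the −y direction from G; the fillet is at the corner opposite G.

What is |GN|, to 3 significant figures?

44.4

G is at the origin; GS is horizontal with |GS| = 37.9 and S on the −x side, so S = (-37.9, 0.00). G and W share the same x with |GW| = 28.2 and W on the −y side, so W = (0.00, -28.2). The virtual corner opposite G is at (-37.9, -28.2). The tangent condition forces TN to be normal to SN and since A1 is tangent to MW there, TM ⟂ MW, with radius 5.0, so the center T sits 5.0 in from both sides at T = (-32.9, -23.2). That places the tangent points at N = (-37.9, -23.2) on SN and M = (-32.9, -28.2) on MW. Then |GN| = |N − G| = 44.4.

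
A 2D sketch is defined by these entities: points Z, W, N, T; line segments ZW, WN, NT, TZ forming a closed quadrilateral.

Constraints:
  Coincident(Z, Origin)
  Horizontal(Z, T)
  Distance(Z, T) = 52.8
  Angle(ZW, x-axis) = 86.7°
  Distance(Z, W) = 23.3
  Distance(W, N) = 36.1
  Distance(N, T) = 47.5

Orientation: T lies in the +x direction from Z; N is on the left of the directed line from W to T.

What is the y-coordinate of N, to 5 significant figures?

42.614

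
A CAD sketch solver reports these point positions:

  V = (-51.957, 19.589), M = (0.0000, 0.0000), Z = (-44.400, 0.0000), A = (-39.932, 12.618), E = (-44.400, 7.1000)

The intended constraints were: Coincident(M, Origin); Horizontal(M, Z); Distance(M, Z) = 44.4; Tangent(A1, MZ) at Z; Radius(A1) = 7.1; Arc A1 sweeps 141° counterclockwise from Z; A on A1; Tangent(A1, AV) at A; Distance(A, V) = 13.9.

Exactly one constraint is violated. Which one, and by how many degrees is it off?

Tangent(A1, AV) at A — off by 8.90°.

M = (0.00, 0.00) ✓; M.y = 0.00, Z.y = 0.00 ✓; |MZ| = 44.40 ✓; ∠(EZ, ZM) = 90.00° ✓; |EZ| = 7.100 ✓; bearing(E→A) − bearing(E→Z) = 141.0° ✓; |EA| = 7.100 ✓; ∠(EA, AV) = 81.10° ✗; |AV| = 13.90 ✓.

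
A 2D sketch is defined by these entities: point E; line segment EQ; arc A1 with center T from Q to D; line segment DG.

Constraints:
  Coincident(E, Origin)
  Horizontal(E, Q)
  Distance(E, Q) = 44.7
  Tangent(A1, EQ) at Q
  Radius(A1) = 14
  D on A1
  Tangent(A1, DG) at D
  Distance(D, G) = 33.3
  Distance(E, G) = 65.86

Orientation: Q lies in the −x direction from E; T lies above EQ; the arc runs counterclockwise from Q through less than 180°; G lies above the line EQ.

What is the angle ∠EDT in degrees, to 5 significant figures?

129.52°

E is at the origin; E and Q share the same y with |EQ| = 44.7 and Q on the −x side, so Q = (-44.700, 0.0000). Since A1 is tangent to EQ there, TQ ⟂ EQ, so T = Q + (0, 14) = (-44.700, 14.000). Since TD ⟂ DG (tangency), |TG| = √(14.0² + 33.3²) = 36.123 regardless of where D sits on A1. So G lies on both circle(E, 65.86) and circle(T, 36.123); the above-EQ intersection is G = (-42.782, 50.072). D is the foot of the tangent from G: D = (-31.524, 18.733).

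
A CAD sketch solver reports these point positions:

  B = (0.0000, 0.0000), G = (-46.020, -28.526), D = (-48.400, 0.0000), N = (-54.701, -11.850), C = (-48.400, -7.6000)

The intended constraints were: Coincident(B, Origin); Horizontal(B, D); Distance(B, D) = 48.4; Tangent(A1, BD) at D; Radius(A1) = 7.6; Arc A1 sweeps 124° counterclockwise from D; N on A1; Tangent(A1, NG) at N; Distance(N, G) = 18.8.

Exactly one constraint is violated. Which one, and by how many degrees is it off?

Tangent(A1, NG) at N — off by 6.50°.

B = (0.00, 0.00) ✓; B.y = 0.00, D.y = 0.00 ✓; |BD| = 48.40 ✓; ∠(CD, DB) = 90.00° ✓; |CD| = 7.600 ✓; bearing(C→N) − bearing(C→D) = 124.0° ✓; |CN| = 7.600 ✓; ∠(CN, NG) = 96.50° ✗; |NG| = 18.80 ✓.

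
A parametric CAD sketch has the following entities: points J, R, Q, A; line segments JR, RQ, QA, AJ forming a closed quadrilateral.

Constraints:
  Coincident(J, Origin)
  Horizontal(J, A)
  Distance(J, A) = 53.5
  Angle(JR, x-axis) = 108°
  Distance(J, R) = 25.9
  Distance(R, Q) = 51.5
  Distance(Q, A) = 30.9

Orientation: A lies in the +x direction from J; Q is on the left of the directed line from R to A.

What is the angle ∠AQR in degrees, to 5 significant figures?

104.23°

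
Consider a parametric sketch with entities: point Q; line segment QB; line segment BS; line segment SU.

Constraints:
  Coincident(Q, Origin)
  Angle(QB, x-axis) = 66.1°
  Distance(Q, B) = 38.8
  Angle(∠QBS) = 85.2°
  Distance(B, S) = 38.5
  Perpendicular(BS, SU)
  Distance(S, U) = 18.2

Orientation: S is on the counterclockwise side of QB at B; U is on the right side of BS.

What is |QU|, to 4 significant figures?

66.91

Q is at the origin; QB runs at 66.1° with length 38.8, so B = 38.8·(cos 66.1°, sin 66.1°) = (15.72, 35.47). ∠QBS = 85.2°, so BS runs at 66.1° + (180° − 85.2°) = 160.9° from the x-axis; with |BS| = 38.5, S = B + 38.5·(cos 160.9°, sin 160.9°) = (-20.66, 48.07). BS ⟂ SU; with |SU| = 18.2 on the right of BS, U = S + 18.2·(0.3272, 0.9449) = (-14.71, 65.27). Then |QU| = |U − Q| = 66.91.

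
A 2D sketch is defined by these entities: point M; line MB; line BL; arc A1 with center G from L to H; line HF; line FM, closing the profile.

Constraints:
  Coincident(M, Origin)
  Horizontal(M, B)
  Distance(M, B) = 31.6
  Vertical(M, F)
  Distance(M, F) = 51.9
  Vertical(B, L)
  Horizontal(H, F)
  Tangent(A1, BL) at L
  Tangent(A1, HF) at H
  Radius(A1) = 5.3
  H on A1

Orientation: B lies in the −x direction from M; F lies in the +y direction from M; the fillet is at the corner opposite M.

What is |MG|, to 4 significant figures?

53.51

M is at the origin; M and B share the same y with |MB| = 31.6 and B on the −x side, so B = (-31.60, 0.000). MF is vertical with |MF| = 51.9 and F on the +y side, so F = (0.000, 51.90). The virtual corner opposite M is at (-31.60, 51.90). Since A1 is tangent to BL there, GL ⟂ BL and tangency of A1 to HF means the radius GH is perpendicular to HF, with radius 5.3, so the center G sits 5.3 in from both sides at G = (-26.30, 46.60). Then |MG| = |G − M| = 53.51.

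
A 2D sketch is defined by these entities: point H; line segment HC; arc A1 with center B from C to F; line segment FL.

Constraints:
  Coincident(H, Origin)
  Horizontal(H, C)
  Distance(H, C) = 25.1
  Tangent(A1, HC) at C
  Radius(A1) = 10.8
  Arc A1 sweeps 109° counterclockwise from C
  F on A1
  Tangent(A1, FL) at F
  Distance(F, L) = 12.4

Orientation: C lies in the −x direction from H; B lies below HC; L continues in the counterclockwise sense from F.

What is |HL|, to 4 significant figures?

40.70

H is at the origin; H and C share the same y with |HC| = 25.1 and C on the −x side, so C = (-25.10, 0.000). The tangent condition forces BC to be normal to HC, so B = C + (0, -10.8) = (-25.10, -10.80). On A1, C sits at bearing 90° from B; a 109° counterclockwise sweep puts F at bearing 199°, so F = B + 10.8·(cos 199°, sin 199°) = (-35.31, -14.32). Tangency of A1 to FL means the radius BF is perpendicular to FL, so FL runs along (−sin 199°, cos 199°); with |FL| = 12.4, L = (-31.27, -26.04). Then |HL| = |L − H| = 40.70.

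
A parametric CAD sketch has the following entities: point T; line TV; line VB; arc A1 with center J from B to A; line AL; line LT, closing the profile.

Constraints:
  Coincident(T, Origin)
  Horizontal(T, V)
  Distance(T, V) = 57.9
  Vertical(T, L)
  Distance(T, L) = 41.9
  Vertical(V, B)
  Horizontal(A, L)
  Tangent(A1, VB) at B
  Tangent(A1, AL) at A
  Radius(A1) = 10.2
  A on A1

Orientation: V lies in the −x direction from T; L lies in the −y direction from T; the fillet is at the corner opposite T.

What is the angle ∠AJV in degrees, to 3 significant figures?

162°

T is at the origin; TV is horizontal with |TV| = 57.9 and V on the −x side, so V = (-57.9, 0.00). T and L share the same x with |TL| = 41.9 and L on the −y side, so L = (0.00, -41.9). The virtual corner opposite T is at (-57.9, -41.9). The tangent condition forces JB to be normal to VB and A1 meets AL tangentially, so JA is at right angles to AL, with radius 10.2, so the center J sits 10.2 in from both sides at J = (-47.7, -31.7). That places the tangent points at B = (-57.9, -31.7) on VB and A = (-47.7, -41.9) on AL. Then cos ∠AJV = JA·JV / (|JA||JV|), giving 162°.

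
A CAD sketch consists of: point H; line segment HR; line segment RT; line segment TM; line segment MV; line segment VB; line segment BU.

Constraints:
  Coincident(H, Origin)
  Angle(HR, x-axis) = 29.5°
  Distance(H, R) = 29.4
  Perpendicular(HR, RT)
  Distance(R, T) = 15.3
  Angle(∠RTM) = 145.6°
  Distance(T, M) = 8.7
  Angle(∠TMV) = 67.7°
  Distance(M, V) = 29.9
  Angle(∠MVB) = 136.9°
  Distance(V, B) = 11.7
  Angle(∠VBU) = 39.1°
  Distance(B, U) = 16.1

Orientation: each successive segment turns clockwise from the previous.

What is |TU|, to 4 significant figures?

19.12

H is at the origin; HR runs at 29.5° with length 29.4, so R = (25.59, 14.48). HR is perpendicular to RT, so RT runs at -60.50°; with |RT| = 15.3, T = (33.12, 1.161). ∠RTM = 145.6° gives TM at -94.90° from the x-axis; with |TM| = 8.7, M = (32.38, -7.507). ∠TMV = 67.7° gives MV at 152.8° from the x-axis; with |MV| = 29.9, V = (5.786, 6.160). ∠MVB = 136.9° gives VB at 109.7° from the x-axis; with |VB| = 11.7, B = (1.842, 17.18). ∠VBU = 39.1° gives BU at -31.20° from the x-axis; with |BU| = 16.1, U = (15.61, 8.835). Then |TU| = |U − T| = 19.12.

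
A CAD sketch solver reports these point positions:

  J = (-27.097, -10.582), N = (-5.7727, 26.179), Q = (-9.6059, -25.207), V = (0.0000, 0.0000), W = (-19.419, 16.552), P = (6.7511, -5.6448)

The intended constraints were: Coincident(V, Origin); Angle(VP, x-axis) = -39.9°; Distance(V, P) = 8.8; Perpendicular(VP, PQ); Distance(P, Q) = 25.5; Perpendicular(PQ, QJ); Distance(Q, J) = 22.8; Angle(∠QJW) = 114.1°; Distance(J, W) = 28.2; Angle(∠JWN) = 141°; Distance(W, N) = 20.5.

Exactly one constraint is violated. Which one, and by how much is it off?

Distance(W, N) = 20.5 — off by 3.80.

V = (0.00, 0.00) ✓; VP at -39.90° ✓; |VP| = 8.800 ✓; ∠(VP, PQ) = 90.00° ✓; |PQ| = 25.50 ✓; ∠(PQ, QJ) = 90.00° ✓; |QJ| = 22.80 ✓; ∠QJW = 114.1° ✓; |JW| = 28.20 ✓; ∠JWN = 141.0° ✓; |WN| = 16.70 ✗.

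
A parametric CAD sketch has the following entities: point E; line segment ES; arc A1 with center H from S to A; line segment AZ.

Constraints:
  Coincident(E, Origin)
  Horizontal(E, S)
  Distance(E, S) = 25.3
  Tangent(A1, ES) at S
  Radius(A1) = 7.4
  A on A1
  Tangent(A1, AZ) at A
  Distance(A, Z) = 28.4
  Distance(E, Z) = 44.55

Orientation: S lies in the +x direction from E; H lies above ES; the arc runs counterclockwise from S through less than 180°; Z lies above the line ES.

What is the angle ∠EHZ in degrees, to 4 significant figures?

106.1°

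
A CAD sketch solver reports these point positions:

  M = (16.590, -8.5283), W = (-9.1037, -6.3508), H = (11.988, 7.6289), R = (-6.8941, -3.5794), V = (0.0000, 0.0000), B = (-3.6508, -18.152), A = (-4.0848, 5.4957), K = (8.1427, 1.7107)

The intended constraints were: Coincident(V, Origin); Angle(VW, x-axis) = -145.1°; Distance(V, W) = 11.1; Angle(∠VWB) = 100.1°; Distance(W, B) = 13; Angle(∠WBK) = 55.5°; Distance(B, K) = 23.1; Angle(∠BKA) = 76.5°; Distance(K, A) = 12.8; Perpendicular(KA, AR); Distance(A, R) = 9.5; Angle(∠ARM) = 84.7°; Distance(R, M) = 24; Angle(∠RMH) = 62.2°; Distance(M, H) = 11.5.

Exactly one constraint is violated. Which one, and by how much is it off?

Distance(M, H) = 11.5 — off by 5.30.

V = (0.00, 0.00) ✓; VW at -145.1° ✓; |VW| = 11.10 ✓; ∠VWB = 100.1° ✓; |WB| = 13.00 ✓; ∠WBK = 55.50° ✓; |BK| = 23.10 ✓; ∠BKA = 76.50° ✓; |KA| = 12.80 ✓; ∠(KA, AR) = 90.00° ✓; |AR| = 9.500 ✓; ∠ARM = 84.70° ✓; |RM| = 24.00 ✓; ∠RMH = 62.20° ✓; |MH| = 16.80 ✗.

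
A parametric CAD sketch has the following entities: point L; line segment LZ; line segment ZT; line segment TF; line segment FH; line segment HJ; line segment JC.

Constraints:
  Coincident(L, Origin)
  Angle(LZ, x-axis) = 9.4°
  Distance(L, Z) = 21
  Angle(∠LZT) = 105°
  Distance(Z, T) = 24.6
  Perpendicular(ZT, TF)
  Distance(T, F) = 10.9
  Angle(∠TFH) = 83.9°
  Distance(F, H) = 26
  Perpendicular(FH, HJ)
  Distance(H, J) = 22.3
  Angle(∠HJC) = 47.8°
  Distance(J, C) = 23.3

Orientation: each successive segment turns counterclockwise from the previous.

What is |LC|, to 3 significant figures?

27.8

FH ⟂ HJ, so HJ runs at 0.500°; with |HJ| = 22.3, J = (34.8, 3.17). ∠HJC = 47.8° gives JC at 133° from the x-axis; with |JC| = 23.3, C = (19.0, 20.3). Then |LC| = |C − L| = 27.8.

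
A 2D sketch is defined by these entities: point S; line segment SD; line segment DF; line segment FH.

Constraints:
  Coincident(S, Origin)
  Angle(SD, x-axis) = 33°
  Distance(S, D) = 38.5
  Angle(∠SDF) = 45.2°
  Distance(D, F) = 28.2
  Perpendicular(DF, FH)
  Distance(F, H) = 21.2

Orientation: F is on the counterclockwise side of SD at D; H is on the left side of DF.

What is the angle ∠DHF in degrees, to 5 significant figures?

53.065°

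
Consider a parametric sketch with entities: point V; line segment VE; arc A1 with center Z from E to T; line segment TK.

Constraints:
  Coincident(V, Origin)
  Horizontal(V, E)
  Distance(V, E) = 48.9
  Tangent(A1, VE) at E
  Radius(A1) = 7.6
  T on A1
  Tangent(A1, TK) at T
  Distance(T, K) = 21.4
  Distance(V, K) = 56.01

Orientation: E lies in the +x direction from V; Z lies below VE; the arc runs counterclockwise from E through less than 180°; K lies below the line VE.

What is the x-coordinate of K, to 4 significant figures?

47.14

V is at the origin; V and E share the same y with |VE| = 48.9 and E on the +x side, so E = (48.90, 0.000). Since A1 is tangent to VE there, ZE ⟂ VE, so Z = E + (0, -7.6) = (48.90, -7.600). Since ZT ⟂ TK (tangency), |ZK| = √(7.6² + 21.4²) = 22.71 regardless of where T sits on A1. So K lies on both circle(V, 56.01) and circle(Z, 22.71); the below-VE intersection is K = (47.14, -30.24). T is the foot of the tangent from K: T = (41.56, -9.582).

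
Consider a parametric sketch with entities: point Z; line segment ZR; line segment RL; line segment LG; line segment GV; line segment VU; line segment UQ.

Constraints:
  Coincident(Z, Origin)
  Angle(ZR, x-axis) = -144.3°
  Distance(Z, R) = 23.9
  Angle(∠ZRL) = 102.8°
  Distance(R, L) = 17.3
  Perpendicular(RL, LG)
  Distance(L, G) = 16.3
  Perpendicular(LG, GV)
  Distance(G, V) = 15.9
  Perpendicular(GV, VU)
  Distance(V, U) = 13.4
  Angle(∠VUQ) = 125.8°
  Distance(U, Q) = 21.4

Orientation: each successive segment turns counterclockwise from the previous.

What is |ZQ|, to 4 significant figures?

40.77

Z is at the origin; ZR runs at -144.3° with length 23.9, so R = (-19.41, -13.95). ∠ZRL = 102.8° gives RL at -67.10° from the x-axis; with |RL| = 17.3, L = (-12.68, -29.88). RL ⟂ LG, so LG runs at 22.90°; with |LG| = 16.3, G = (2.338, -23.54). LG is perpendicular to GV, so GV runs at 112.9°; with |GV| = 15.9, V = (-3.849, -8.894). GV is perpendicular to VU, so VU runs at -157.1°; with |VU| = 13.4, U = (-16.19, -14.11). ∠VUQ = 125.8° gives UQ at -102.9° from the x-axis; with |UQ| = 21.4, Q = (-20.97, -34.97). Then |ZQ| = |Q − Z| = 40.77.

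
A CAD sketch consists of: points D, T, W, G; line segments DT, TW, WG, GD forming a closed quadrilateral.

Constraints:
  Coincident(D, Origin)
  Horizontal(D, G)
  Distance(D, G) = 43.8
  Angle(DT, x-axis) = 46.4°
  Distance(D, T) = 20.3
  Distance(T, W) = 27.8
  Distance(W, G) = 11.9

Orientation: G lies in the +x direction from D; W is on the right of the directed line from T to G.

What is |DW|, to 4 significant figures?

33.64

D is at the origin; DG is horizontal with |DG| = 43.8 and G in +x, so G = (43.8, 0). DT runs at 46.4° with |DT| = 20.3, so T = (14.00, 14.70). W is determined by |TW| = 27.8 and |WG| = 11.9 together: it lies at the intersection of circle(T, 27.8) and circle(G, 11.9). With |TG| = 33.23, the foot of the radical line on TG is 26.11 from T and the perpendicular offset is √(27.8² − 26.11²) = 9.537. Taking the right-of-TG solution: W = (33.20, -5.405).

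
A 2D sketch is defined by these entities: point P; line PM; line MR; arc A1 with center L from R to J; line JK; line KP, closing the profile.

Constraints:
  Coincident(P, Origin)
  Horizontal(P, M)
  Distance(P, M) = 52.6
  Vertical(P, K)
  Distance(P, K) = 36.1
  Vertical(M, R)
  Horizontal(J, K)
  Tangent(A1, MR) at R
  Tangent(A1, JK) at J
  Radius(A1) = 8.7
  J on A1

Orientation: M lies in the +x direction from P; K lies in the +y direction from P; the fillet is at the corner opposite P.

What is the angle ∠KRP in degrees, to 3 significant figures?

36.9°

P is at the origin; P and M share the same y with |PM| = 52.6 and M on the +x side, so M = (52.6, 0.00). P and K share the same x with |PK| = 36.1 and K on the +y side, so K = (0.00, 36.1). The virtual corner opposite P is at (52.6, 36.1). A1 meets MR tangentially, so LR is at right angles to MR and tangency of A1 to JK means the radius LJ is perpendicular to JK, with radius 8.7, so the center L sits 8.7 in from both sides at L = (43.9, 27.4). That places the tangent points at R = (52.6, 27.4) on MR and J = (43.9, 36.1) on JK. Then cos ∠KRP = RK·RP / (|RK||RP|), giving 36.9°.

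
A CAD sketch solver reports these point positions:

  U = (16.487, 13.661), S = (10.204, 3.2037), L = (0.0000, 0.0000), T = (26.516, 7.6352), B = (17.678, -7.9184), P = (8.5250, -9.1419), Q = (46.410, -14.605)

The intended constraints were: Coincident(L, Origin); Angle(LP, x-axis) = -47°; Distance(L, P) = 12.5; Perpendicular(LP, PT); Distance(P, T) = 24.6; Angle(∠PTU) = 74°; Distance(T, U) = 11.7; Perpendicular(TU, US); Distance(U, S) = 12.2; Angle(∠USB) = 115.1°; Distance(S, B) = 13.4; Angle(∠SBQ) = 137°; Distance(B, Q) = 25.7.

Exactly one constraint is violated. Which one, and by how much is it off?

Distance(B, Q) = 25.7 — off by 3.80.

L = (0.00, 0.00) ✓; LP at -47.00° ✓; |LP| = 12.50 ✓; ∠(LP, PT) = 90.00° ✓; |PT| = 24.60 ✓; ∠PTU = 74.00° ✓; |TU| = 11.70 ✓; ∠(TU, US) = 90.00° ✓; |US| = 12.20 ✓; ∠USB = 115.1° ✓; |SB| = 13.40 ✓; ∠SBQ = 137.0° ✓; |BQ| = 29.50 ✗.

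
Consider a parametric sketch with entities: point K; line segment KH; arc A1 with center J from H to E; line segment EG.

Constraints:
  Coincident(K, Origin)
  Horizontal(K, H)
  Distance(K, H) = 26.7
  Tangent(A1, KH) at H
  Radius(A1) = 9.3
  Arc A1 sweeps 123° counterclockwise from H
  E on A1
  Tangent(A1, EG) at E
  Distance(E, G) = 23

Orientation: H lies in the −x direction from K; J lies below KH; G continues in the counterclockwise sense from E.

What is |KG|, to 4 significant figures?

40.19

On A1, H sits at bearing 90° from J; a 123° counterclockwise sweep puts E at bearing 213°, so E = J + 9.3·(cos 213°, sin 213°) = (-34.50, -14.37). Since A1 is tangent to EG there, JE ⟂ EG, so EG runs along (−sin 213°, cos 213°); with |EG| = 23.0, G = (-21.97, -33.65). Then |KG| = |G − K| = 40.19.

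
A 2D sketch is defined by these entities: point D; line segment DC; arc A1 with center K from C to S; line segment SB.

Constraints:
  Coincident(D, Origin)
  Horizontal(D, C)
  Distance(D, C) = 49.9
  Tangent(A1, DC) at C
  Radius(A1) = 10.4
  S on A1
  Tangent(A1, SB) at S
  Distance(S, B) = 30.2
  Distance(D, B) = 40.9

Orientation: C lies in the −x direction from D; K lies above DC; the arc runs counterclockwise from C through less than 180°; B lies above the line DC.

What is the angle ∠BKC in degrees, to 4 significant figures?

131.5°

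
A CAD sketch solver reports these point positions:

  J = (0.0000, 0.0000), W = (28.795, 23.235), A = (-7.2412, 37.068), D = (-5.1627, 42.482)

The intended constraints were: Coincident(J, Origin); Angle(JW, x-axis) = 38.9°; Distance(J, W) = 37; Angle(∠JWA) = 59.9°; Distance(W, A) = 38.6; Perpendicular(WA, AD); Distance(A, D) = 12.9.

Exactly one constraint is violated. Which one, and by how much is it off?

Distance(A, D) = 12.9 — off by 7.10.

J = (0.00, 0.00) ✓; JW at 38.90° ✓; |JW| = 37.00 ✓; ∠JWA = 59.90° ✓; |WA| = 38.60 ✓; ∠(WA, AD) = 90.00° ✓; |AD| = 5.799 ✗.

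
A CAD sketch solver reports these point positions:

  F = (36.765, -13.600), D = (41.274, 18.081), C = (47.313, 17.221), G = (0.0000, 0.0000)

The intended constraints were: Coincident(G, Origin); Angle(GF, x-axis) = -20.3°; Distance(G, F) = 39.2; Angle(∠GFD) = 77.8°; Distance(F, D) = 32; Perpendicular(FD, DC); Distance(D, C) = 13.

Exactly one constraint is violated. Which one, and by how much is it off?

Distance(D, C) = 13 — off by 6.90.

G = (0.00, 0.00) ✓; GF at -20.30° ✓; |GF| = 39.20 ✓; ∠GFD = 77.80° ✓; |FD| = 32.00 ✓; ∠(FD, DC) = 90.00° ✓; |DC| = 6.100 ✗.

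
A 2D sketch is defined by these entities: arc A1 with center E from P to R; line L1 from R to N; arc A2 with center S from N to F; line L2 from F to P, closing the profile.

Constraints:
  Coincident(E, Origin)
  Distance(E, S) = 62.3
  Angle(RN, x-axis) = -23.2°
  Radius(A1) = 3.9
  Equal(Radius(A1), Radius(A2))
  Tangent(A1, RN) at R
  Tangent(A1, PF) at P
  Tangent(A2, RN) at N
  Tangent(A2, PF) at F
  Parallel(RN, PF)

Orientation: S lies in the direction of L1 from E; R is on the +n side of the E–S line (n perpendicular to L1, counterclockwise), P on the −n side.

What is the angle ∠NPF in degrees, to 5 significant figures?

7.1363°

Tangency of A1 to both parallel lines with radius 3.9 puts R and P at E ± 3.9·n: R = (1.5364, 3.5846), P = (-1.5364, -3.5846). Equal radii place N and F the same way about S: N = S + 3.9·n = (58.799, -20.958), F = S − 3.9·n = (55.726, -28.127). Then cos ∠NPF = PN·PF / (|PN||PF|), giving 7.1363°.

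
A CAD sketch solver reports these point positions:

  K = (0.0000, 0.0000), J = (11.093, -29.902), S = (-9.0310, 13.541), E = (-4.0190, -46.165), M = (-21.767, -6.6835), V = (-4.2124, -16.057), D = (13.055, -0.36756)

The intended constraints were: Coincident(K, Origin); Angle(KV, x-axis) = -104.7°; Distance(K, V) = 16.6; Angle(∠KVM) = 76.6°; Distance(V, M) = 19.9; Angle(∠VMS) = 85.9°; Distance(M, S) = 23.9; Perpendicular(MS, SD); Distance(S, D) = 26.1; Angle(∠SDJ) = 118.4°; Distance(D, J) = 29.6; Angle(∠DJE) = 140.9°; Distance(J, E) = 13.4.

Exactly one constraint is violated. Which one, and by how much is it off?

Distance(J, E) = 13.4 — off by 8.80.

K = (0.00, 0.00) ✓; KV at -104.7° ✓; |KV| = 16.60 ✓; ∠KVM = 76.60° ✓; |VM| = 19.90 ✓; ∠VMS = 85.90° ✓; |MS| = 23.90 ✓; ∠(MS, SD) = 90.00° ✓; |SD| = 26.10 ✓; ∠SDJ = 118.4° ✓; |DJ| = 29.60 ✓; ∠DJE = 140.9° ✓; |JE| = 22.20 ✗.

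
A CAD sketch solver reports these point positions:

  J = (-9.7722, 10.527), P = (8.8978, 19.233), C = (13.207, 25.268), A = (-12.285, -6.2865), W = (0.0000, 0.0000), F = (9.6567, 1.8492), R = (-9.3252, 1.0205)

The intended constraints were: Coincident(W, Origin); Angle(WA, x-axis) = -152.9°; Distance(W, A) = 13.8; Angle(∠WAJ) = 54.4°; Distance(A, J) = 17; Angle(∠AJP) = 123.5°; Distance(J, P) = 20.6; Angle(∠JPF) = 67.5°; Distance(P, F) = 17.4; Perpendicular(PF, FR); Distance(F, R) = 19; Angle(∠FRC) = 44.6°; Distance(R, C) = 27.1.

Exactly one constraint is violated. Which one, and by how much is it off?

Distance(R, C) = 27.1 — off by 6.00.

W = (0.00, 0.00) ✓; WA at -152.9° ✓; |WA| = 13.80 ✓; ∠WAJ = 54.40° ✓; |AJ| = 17.00 ✓; ∠AJP = 123.5° ✓; |JP| = 20.60 ✓; ∠JPF = 67.50° ✓; |PF| = 17.40 ✓; ∠(PF, FR) = 90.00° ✓; |FR| = 19.00 ✓; ∠FRC = 44.60° ✓; |RC| = 33.10 ✗.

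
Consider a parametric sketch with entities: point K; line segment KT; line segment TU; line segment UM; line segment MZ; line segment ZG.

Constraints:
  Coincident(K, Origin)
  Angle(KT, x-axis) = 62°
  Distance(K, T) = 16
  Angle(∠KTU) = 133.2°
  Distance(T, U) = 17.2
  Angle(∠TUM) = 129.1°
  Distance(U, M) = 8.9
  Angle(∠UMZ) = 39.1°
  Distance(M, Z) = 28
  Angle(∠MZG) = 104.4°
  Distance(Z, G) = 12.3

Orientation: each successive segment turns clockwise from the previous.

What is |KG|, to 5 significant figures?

23.497

K is at the origin; KT runs at 62.0° with length 16.0, so T = (7.5115, 14.127). ∠KTU = 133.2° gives TU at 15.200° from the x-axis; with |TU| = 17.2, U = (24.110, 18.637). ∠TUM = 129.1° gives UM at -35.700° from the x-axis; with |UM| = 8.9, M = (31.337, 13.443). ∠UMZ = 39.1° gives MZ at -176.60° from the x-axis; with |MZ| = 28.0, Z = (3.3867, 11.783). ∠MZG = 104.4° gives ZG at 107.80° from the x-axis; with |ZG| = 12.3, G = (-0.37340, 23.494). Then |KG| = |G − K| = 23.497.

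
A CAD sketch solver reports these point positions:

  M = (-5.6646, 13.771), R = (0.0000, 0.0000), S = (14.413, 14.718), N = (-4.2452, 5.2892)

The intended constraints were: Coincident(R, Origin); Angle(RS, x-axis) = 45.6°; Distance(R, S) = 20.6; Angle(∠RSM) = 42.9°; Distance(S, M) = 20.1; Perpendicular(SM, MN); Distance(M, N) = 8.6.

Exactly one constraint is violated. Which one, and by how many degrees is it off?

Perpendicular(SM, MN) — off by 6.80°.

R = (0.00, 0.00) ✓; RS at 45.60° ✓; |RS| = 20.60 ✓; ∠RSM = 42.90° ✓; |SM| = 20.10 ✓; ∠(SM, MN) = 96.80° ✗; |MN| = 8.600 ✓.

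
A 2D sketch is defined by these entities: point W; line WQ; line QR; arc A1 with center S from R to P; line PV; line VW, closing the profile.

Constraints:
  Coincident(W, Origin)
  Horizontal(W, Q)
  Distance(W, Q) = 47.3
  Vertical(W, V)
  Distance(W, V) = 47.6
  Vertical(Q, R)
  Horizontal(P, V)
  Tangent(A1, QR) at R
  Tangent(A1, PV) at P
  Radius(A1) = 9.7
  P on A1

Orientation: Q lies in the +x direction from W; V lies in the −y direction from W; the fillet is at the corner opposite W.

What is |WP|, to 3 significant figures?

60.7

W is at the origin; W and Q share the same y with |WQ| = 47.3 and Q on the +x side, so Q = (47.3, 0.00). W and V share the same x with |WV| = 47.6 and V on the −y side, so V = (0.00, -47.6). The virtual corner opposite W is at (47.3, -47.6). Since A1 is tangent to QR there, SR ⟂ QR and A1 meets PV tangentially, so SP is at right angles to PV, with radius 9.7, so the center S sits 9.7 in from both sides at S = (37.6, -37.9). That places the tangent points at R = (47.3, -37.9) on QR and P = (37.6, -47.6) on PV. Then |WP| = |P − W| = 60.7.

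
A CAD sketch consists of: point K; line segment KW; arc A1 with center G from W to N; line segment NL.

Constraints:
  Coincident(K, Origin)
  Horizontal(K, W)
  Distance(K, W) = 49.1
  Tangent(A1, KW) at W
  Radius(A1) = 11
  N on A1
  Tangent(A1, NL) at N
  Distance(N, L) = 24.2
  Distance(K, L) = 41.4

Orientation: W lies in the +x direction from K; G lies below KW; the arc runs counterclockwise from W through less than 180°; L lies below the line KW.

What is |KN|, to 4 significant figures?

39.54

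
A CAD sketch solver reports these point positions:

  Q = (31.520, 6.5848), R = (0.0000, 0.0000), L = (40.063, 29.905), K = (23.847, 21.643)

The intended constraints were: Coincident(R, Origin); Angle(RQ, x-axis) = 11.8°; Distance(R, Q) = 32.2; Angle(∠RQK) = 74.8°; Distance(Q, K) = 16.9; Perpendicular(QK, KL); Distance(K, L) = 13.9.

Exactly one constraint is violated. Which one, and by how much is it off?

Distance(K, L) = 13.9 — off by 4.30.

R = (0.00, 0.00) ✓; RQ at 11.80° ✓; |RQ| = 32.20 ✓; ∠RQK = 74.80° ✓; |QK| = 16.90 ✓; ∠(QK, KL) = 90.00° ✓; |KL| = 18.20 ✗.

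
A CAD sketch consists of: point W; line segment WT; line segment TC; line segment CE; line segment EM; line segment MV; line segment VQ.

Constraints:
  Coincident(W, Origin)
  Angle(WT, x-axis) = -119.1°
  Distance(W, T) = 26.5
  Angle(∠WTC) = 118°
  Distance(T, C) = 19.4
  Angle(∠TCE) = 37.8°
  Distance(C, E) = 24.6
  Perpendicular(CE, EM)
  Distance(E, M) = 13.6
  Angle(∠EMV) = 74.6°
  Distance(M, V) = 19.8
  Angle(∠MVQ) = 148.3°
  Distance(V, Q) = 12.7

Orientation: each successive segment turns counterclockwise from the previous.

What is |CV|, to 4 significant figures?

9.998

W is at the origin; WT runs at -119.1° with length 26.5, so T = (-12.89, -23.15). ∠WTC = 118.0° gives TC at -57.10° from the x-axis; with |TC| = 19.4, C = (-2.350, -39.44). ∠TCE = 37.8° gives CE at 85.10° from the x-axis; with |CE| = 24.6, E = (-0.2490, -14.93). CE is perpendicular to EM, so EM runs at 175.1°; with |EM| = 13.6, M = (-13.80, -13.77). ∠EMV = 74.6° gives MV at -79.50° from the x-axis; with |MV| = 19.8, V = (-10.19, -33.24). Then |CV| = |V − C| = 9.998.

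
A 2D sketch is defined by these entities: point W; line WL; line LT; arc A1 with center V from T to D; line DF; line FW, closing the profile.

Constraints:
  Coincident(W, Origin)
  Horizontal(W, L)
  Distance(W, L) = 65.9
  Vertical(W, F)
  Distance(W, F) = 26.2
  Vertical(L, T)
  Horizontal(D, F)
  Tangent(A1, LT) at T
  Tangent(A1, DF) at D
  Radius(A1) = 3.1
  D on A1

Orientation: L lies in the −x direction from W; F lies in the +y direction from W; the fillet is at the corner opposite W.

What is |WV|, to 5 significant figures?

66.914

W is at the origin; W and L share the same y with |WL| = 65.9 and L on the −x side, so L = (-65.900, 0.0000). WF is vertical with |WF| = 26.2 and F on the +y side, so F = (0.0000, 26.200). The virtual corner opposite W is at (-65.900, 26.200). Since A1 is tangent to LT there, VT ⟂ LT and A1 meets DF tangentially, so VD is at right angles to DF, with radius 3.1, so the center V sits 3.1 in from both sides at V = (-62.800, 23.100). Then |WV| = |V − W| = 66.914.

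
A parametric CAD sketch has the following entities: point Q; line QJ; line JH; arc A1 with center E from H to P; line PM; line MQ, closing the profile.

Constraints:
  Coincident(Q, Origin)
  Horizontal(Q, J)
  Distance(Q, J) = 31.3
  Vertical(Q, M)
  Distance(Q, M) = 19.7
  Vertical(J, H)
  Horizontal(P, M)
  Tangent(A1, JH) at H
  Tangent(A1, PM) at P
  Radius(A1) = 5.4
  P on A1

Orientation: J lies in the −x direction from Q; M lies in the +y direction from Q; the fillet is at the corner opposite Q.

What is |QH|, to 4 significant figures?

34.41

Q is at the origin; QJ is horizontal with |QJ| = 31.3 and J on the −x side, so J = (-31.30, 0.000). QM is vertical with |QM| = 19.7 and M on the +y side, so M = (0.000, 19.70). The virtual corner opposite Q is at (-31.30, 19.70). Since A1 is tangent to JH there, EH ⟂ JH and A1 meets PM tangentially, so EP is at right angles to PM, with radius 5.4, so the center E sits 5.4 in from both sides at E = (-25.90, 14.30). That places the tangent points at H = (-31.30, 14.30) on JH and P = (-25.90, 19.70) on PM. Then |QH| = |H − Q| = 34.41.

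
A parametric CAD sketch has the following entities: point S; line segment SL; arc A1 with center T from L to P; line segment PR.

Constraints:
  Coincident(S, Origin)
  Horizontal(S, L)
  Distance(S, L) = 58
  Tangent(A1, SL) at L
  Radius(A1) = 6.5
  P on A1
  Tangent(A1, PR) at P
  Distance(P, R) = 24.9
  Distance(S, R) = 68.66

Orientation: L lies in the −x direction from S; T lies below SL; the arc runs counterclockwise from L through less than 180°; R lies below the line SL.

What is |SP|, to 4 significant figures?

64.86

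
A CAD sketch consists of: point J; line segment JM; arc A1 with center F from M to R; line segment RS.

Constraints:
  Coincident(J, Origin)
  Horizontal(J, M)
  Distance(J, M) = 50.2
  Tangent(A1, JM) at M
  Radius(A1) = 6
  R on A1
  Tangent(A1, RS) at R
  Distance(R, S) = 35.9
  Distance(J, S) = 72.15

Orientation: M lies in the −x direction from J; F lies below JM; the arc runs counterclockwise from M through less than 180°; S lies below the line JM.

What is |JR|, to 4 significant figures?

56.45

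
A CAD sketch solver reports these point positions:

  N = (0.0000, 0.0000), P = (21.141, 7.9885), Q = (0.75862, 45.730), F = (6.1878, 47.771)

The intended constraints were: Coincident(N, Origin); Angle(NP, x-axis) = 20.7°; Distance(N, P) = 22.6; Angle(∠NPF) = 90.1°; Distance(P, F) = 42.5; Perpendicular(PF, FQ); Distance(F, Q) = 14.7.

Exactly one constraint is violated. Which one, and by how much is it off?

Distance(F, Q) = 14.7 — off by 8.90.

N = (0.00, 0.00) ✓; NP at 20.70° ✓; |NP| = 22.60 ✓; ∠NPF = 90.10° ✓; |PF| = 42.50 ✓; ∠(PF, FQ) = 90.00° ✓; |FQ| = 5.800 ✗.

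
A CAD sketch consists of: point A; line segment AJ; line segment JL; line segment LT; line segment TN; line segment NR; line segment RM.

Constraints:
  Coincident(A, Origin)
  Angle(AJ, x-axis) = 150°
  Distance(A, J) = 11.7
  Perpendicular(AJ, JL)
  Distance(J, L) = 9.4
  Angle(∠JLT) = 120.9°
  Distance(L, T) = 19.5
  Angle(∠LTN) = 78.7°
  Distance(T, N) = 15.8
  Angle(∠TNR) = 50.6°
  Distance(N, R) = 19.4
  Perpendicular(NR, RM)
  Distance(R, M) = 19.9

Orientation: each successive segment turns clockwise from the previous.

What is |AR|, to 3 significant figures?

13.6

A is at the origin; AJ runs at 150.0° with length 11.7, so J = (-10.1, 5.85). AJ ⟂ JL, so JL runs at 60.0°; with |JL| = 9.4, L = (-5.43, 14.0). ∠JLT = 120.9° gives LT at 0.900° from the x-axis; with |LT| = 19.5, T = (14.1, 14.3). ∠LTN = 78.7° gives TN at -100° from the x-axis; with |TN| = 15.8, N = (11.2, -1.24). ∠TNR = 50.6° gives NR at 130° from the x-axis; with |NR| = 19.4, R = (-1.31, 13.6). Then |AR| = |R − A| = 13.6.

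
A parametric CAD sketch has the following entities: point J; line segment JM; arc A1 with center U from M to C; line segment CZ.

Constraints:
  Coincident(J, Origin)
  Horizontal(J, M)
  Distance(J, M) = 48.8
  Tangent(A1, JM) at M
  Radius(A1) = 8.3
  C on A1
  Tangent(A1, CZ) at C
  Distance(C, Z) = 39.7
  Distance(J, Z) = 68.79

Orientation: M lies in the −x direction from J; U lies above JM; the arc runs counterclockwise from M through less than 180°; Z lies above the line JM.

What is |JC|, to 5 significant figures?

41.854

J is at the origin; J and M share the same y with |JM| = 48.8 and M on the −x side, so M = (-48.800, 0.0000). Since A1 is tangent to JM there, UM ⟂ JM, so U = M + (0, 8.3) = (-48.800, 8.3000). Since UC ⟂ CZ (tangency), |UZ| = √(8.3² + 39.7²) = 40.558 regardless of where C sits on A1. So Z lies on both circle(J, 68.79) and circle(U, 40.558); the above-JM intersection is Z = (-48.426, 48.857). C is the foot of the tangent from Z: C = (-40.660, 9.9236).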